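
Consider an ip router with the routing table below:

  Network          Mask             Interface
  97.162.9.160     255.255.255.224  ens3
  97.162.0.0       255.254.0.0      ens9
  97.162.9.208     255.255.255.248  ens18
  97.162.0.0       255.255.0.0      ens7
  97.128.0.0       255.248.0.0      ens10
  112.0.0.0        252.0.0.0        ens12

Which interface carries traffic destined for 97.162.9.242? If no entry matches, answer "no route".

Routes whose prefix contains 97.162.9.242:
  97.162.0.0/15 (97.162.0.0 - 97.163.255.255) -> ens9
  97.162.0.0/16 (97.162.0.0 - 97.162.255.255) -> ens7
More-specific entries that do NOT match:
  97.162.9.208/29 (97.162.9.208 - 97.162.9.215) does not contain 97.162.9.242
  97.162.9.160/27 (97.162.9.160 - 97.162.9.191) does not contain 97.162.9.242
Longest matching prefix is /16 -> interface ens7.

ens7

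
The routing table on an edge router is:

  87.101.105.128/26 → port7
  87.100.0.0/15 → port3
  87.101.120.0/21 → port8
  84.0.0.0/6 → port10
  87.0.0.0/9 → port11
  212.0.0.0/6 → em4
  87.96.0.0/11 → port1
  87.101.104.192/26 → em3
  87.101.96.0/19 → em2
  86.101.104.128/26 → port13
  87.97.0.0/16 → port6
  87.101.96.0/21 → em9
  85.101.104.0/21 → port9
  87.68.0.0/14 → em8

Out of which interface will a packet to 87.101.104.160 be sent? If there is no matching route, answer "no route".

em2

Routes whose prefix contains 87.101.104.160:
  84.0.0.0/6 (84.0.0.0 - 87.255.255.255) -> port10
  87.0.0.0/9 (87.0.0.0 - 87.127.255.255) -> port11
  87.96.0.0/11 (87.96.0.0 - 87.127.255.255) -> port1
  87.100.0.0/15 (87.100.0.0 - 87.101.255.255) -> port3
  87.101.96.0/19 (87.101.96.0 - 87.101.127.255) -> em2
More-specific entries that do NOT match:
  87.101.105.128/26 (87.101.105.128 - 87.101.105.191) does not contain 87.101.104.160
  87.101.104.192/26 (87.101.104.192 - 87.101.104.255) does not contain 87.101.104.160
  86.101.104.128/26 (86.101.104.128 - 86.101.104.191) does not contain 87.101.104.160
  87.101.120.0/21 (87.101.120.0 - 87.101.127.255) does not contain 87.101.104.160
  87.101.96.0/21 (87.101.96.0 - 87.101.103.255) does not contain 87.101.104.160
  85.101.104.0/21 (85.101.104.0 - 85.101.111.255) does not contain 87.101.104.160
Longest matching prefix is /19 -> interface em2.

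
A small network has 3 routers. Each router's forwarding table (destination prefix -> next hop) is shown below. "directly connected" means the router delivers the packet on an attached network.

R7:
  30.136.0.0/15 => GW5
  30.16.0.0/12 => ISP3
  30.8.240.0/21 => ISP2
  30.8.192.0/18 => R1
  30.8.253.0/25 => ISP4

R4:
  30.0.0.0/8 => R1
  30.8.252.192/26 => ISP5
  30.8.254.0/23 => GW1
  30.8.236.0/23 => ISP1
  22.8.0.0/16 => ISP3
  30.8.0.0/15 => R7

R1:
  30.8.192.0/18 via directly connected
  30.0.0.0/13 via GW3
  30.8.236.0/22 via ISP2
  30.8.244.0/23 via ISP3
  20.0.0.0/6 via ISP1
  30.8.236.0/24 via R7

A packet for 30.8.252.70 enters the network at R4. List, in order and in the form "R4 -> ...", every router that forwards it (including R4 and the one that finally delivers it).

R4 -> R7 -> R1

At R4: longest match for 30.8.252.70 is 30.8.0.0/15 -> R7
At R7: longest match for 30.8.252.70 is 30.8.192.0/18 -> R1
At R1: longest match for 30.8.252.70 is 30.8.192.0/18 -> directly connected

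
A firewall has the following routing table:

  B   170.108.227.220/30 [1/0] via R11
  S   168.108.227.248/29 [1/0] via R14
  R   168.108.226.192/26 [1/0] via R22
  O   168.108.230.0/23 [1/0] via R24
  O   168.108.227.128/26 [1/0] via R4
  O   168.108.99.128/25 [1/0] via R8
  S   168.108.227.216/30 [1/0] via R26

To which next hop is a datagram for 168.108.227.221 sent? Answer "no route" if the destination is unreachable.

no route

No entry's prefix contains 168.108.227.221; there is no default route.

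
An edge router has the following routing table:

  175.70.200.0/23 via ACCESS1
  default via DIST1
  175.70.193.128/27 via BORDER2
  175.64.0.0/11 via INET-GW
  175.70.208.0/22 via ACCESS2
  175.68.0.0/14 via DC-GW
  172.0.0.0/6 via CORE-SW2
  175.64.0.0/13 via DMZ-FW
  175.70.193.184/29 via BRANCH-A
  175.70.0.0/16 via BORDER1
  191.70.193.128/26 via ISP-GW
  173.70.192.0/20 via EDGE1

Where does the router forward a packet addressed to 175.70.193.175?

Routes whose prefix contains 175.70.193.175:
  0.0.0.0/0 (default, matches everything) -> DIST1
  172.0.0.0/6 (172.0.0.0 - 175.255.255.255) -> CORE-SW2
  175.64.0.0/11 (175.64.0.0 - 175.95.255.255) -> INET-GW
  175.64.0.0/13 (175.64.0.0 - 175.71.255.255) -> DMZ-FW
  175.68.0.0/14 (175.68.0.0 - 175.71.255.255) -> DC-GW
  175.70.0.0/16 (175.70.0.0 - 175.70.255.255) -> BORDER1
More-specific entries that do NOT match:
  175.70.193.184/29 (175.70.193.184 - 175.70.193.191) does not contain 175.70.193.175
  175.70.193.128/27 (175.70.193.128 - 175.70.193.159) does not contain 175.70.193.175
  191.70.193.128/26 (191.70.193.128 - 191.70.193.191) does not contain 175.70.193.175
  175.70.200.0/23 (175.70.200.0 - 175.70.201.255) does not contain 175.70.193.175
  175.70.208.0/22 (175.70.208.0 - 175.70.211.255) does not contain 175.70.193.175
  173.70.192.0/20 (173.70.192.0 - 173.70.207.255) does not contain 175.70.193.175
Longest matching prefix is /16 -> next hop BORDER1.

BORDER1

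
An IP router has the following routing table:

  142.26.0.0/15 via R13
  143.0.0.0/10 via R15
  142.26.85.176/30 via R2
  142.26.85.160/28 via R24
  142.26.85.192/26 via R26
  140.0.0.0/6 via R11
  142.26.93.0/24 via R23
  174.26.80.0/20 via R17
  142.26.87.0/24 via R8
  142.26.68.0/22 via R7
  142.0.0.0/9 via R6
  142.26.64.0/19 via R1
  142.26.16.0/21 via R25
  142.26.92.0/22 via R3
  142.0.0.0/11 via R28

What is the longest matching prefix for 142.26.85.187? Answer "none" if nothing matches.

Entries matching 142.26.85.187:
  140.0.0.0/6 (140.0.0.0 - 143.255.255.255)
  142.0.0.0/9 (142.0.0.0 - 142.127.255.255)
  142.0.0.0/11 (142.0.0.0 - 142.31.255.255)
  142.26.0.0/15 (142.26.0.0 - 142.27.255.255)
  142.26.64.0/19 (142.26.64.0 - 142.26.95.255)
Most specific is 142.26.64.0/19.

142.26.64.0/19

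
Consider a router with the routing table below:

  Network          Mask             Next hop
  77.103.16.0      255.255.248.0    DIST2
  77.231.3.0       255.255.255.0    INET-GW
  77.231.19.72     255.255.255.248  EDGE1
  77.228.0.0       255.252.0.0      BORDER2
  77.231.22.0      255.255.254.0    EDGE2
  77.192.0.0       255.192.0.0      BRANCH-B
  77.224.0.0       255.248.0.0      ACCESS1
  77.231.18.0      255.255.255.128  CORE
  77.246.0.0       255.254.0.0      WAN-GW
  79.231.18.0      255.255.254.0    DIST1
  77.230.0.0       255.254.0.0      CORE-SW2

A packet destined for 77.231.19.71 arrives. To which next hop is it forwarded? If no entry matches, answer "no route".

CORE-SW2

Routes whose prefix contains 77.231.19.71:
  77.192.0.0/10 (77.192.0.0 - 77.255.255.255) -> BRANCH-B
  77.224.0.0/13 (77.224.0.0 - 77.231.255.255) -> ACCESS1
  77.228.0.0/14 (77.228.0.0 - 77.231.255.255) -> BORDER2
  77.230.0.0/15 (77.230.0.0 - 77.231.255.255) -> CORE-SW2
More-specific entries that do NOT match:
  77.231.19.72/29 (77.231.19.72 - 77.231.19.79) does not contain 77.231.19.71
  77.231.18.0/25 (77.231.18.0 - 77.231.18.127) does not contain 77.231.19.71
  77.231.3.0/24 (77.231.3.0 - 77.231.3.255) does not contain 77.231.19.71
  77.231.22.0/23 (77.231.22.0 - 77.231.23.255) does not contain 77.231.19.71
  79.231.18.0/23 (79.231.18.0 - 79.231.19.255) does not contain 77.231.19.71
  77.103.16.0/21 (77.103.16.0 - 77.103.23.255) does not contain 77.231.19.71
Longest matching prefix is /15 -> next hop CORE-SW2.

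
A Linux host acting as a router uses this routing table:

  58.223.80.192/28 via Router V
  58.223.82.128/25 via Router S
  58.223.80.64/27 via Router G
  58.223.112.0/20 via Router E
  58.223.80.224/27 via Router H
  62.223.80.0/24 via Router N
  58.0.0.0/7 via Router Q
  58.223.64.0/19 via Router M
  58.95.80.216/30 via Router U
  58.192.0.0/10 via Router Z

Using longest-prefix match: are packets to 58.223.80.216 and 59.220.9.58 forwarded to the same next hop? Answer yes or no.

58.223.80.216: longest match 58.223.64.0/19 -> Router M
59.220.9.58: longest match 58.0.0.0/7 -> Router Q

no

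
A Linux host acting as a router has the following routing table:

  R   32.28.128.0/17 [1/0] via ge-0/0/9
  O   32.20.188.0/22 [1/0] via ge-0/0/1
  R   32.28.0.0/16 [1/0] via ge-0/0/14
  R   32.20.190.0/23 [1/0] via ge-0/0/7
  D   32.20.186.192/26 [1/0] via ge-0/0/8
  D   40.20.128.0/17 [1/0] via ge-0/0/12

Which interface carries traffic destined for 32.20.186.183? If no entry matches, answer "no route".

no route

No entry's prefix contains 32.20.186.183; there is no default route.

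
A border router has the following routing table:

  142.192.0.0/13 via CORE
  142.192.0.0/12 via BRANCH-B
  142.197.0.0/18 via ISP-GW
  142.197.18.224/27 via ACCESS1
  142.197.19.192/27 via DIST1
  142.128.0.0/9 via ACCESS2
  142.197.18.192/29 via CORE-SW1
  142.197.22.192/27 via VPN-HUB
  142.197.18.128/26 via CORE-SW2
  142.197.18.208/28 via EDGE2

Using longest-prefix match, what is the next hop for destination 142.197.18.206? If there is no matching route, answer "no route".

Routes whose prefix contains 142.197.18.206:
  142.128.0.0/9 (142.128.0.0 - 142.255.255.255) -> ACCESS2
  142.192.0.0/12 (142.192.0.0 - 142.207.255.255) -> BRANCH-B
  142.192.0.0/13 (142.192.0.0 - 142.199.255.255) -> CORE
  142.197.0.0/18 (142.197.0.0 - 142.197.63.255) -> ISP-GW
More-specific entries that do NOT match:
  142.197.18.192/29 (142.197.18.192 - 142.197.18.199) does not contain 142.197.18.206
  142.197.18.208/28 (142.197.18.208 - 142.197.18.223) does not contain 142.197.18.206
  142.197.18.224/27 (142.197.18.224 - 142.197.18.255) does not contain 142.197.18.206
  142.197.19.192/27 (142.197.19.192 - 142.197.19.223) does not contain 142.197.18.206
  142.197.22.192/27 (142.197.22.192 - 142.197.22.223) does not contain 142.197.18.206
  142.197.18.128/26 (142.197.18.128 - 142.197.18.191) does not contain 142.197.18.206
Longest matching prefix is /18 -> next hop ISP-GW.

ISP-GW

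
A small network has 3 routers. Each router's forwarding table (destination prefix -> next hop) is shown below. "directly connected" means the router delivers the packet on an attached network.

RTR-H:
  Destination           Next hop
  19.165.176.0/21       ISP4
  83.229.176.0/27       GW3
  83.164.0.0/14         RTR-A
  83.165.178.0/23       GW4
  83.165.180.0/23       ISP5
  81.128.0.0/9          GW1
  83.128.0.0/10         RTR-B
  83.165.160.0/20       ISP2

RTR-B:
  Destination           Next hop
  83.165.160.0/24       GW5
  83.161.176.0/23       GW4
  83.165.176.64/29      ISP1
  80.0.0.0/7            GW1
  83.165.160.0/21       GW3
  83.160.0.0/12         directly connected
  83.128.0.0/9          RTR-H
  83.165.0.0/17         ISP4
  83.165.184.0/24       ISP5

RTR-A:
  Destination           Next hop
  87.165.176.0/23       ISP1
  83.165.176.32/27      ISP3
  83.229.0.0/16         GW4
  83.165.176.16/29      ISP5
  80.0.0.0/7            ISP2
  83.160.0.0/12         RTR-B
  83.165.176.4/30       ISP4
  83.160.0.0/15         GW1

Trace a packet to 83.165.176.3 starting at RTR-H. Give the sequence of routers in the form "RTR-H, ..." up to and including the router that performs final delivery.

At RTR-H: longest match for 83.165.176.3 is 83.164.0.0/14 -> RTR-A
At RTR-A: longest match for 83.165.176.3 is 83.160.0.0/12 -> RTR-B
At RTR-B: longest match for 83.165.176.3 is 83.160.0.0/12 -> directly connected

RTR-H, RTR-A, RTR-B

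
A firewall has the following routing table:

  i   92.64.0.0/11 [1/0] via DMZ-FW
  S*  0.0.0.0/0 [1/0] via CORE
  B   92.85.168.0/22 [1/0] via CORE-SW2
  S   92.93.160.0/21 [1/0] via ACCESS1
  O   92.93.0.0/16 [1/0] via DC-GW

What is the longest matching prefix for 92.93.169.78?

Entries matching 92.93.169.78:
  0.0.0.0/0 (default, matches everything)
  92.64.0.0/11 (92.64.0.0 - 92.95.255.255)
  92.93.0.0/16 (92.93.0.0 - 92.93.255.255)
Most specific is 92.93.0.0/16.

92.93.0.0/16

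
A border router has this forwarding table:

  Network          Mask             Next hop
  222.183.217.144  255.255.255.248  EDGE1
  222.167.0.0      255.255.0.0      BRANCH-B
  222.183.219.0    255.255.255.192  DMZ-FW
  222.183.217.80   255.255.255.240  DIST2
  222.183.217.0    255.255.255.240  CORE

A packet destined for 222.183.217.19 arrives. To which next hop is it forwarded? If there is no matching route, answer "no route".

No entry's prefix contains 222.183.217.19; there is no default route.

no route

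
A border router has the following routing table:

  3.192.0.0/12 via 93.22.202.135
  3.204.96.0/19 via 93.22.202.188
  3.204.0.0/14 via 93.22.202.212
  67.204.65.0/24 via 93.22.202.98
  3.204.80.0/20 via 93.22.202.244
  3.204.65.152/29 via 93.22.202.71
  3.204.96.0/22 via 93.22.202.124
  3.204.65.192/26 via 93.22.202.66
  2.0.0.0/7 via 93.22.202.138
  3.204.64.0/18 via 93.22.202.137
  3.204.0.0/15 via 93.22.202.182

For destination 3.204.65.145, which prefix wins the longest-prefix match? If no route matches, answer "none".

Entries matching 3.204.65.145:
  2.0.0.0/7 (2.0.0.0 - 3.255.255.255)
  3.192.0.0/12 (3.192.0.0 - 3.207.255.255)
  3.204.0.0/14 (3.204.0.0 - 3.207.255.255)
  3.204.0.0/15 (3.204.0.0 - 3.205.255.255)
  3.204.64.0/18 (3.204.64.0 - 3.204.127.255)
Most specific is 3.204.64.0/18.

3.204.64.0/18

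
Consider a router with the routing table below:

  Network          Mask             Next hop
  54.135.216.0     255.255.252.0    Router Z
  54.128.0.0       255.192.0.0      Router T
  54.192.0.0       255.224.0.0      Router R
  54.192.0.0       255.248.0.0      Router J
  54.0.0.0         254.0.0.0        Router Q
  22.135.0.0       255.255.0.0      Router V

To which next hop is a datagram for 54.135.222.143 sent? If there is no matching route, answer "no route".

Routes whose prefix contains 54.135.222.143:
  54.0.0.0/7 (54.0.0.0 - 55.255.255.255) -> Router Q
  54.128.0.0/10 (54.128.0.0 - 54.191.255.255) -> Router T
More-specific entries that do NOT match:
  54.135.216.0/22 (54.135.216.0 - 54.135.219.255) does not contain 54.135.222.143
  22.135.0.0/16 (22.135.0.0 - 22.135.255.255) does not contain 54.135.222.143
  54.192.0.0/13 (54.192.0.0 - 54.199.255.255) does not contain 54.135.222.143
  54.192.0.0/11 (54.192.0.0 - 54.223.255.255) does not contain 54.135.222.143
Longest matching prefix is /10 -> next hop Router T.

Router T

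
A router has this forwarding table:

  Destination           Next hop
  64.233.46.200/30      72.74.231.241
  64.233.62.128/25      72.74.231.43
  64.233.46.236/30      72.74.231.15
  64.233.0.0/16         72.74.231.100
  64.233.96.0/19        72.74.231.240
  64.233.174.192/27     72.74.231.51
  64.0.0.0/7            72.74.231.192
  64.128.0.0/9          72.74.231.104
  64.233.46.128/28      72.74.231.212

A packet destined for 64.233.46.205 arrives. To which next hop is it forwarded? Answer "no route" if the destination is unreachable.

Routes whose prefix contains 64.233.46.205:
  64.0.0.0/7 (64.0.0.0 - 65.255.255.255) -> 72.74.231.192
  64.128.0.0/9 (64.128.0.0 - 64.255.255.255) -> 72.74.231.104
  64.233.0.0/16 (64.233.0.0 - 64.233.255.255) -> 72.74.231.100
More-specific entries that do NOT match:
  64.233.46.200/30 (64.233.46.200 - 64.233.46.203) does not contain 64.233.46.205
  64.233.46.236/30 (64.233.46.236 - 64.233.46.239) does not contain 64.233.46.205
  64.233.46.128/28 (64.233.46.128 - 64.233.46.143) does not contain 64.233.46.205
  64.233.174.192/27 (64.233.174.192 - 64.233.174.223) does not contain 64.233.46.205
  64.233.62.128/25 (64.233.62.128 - 64.233.62.255) does not contain 64.233.46.205
  64.233.96.0/19 (64.233.96.0 - 64.233.127.255) does not contain 64.233.46.205
Longest matching prefix is /16 -> next hop 72.74.231.100.

72.74.231.100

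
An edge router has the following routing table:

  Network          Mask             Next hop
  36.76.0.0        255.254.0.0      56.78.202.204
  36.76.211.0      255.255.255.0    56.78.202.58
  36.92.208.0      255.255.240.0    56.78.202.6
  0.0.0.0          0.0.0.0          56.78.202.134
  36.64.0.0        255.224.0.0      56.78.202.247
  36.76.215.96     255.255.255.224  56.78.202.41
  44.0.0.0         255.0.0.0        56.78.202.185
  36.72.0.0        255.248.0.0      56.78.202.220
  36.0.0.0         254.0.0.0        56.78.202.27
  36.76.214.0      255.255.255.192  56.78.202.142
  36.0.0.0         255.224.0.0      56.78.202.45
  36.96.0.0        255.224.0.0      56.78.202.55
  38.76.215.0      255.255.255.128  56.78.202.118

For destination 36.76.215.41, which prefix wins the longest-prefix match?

Entries matching 36.76.215.41:
  0.0.0.0/0 (default, matches everything)
  36.0.0.0/7 (36.0.0.0 - 37.255.255.255)
  36.64.0.0/11 (36.64.0.0 - 36.95.255.255)
  36.72.0.0/13 (36.72.0.0 - 36.79.255.255)
  36.76.0.0/15 (36.76.0.0 - 36.77.255.255)
Most specific is 36.76.0.0/15.

36.76.0.0/15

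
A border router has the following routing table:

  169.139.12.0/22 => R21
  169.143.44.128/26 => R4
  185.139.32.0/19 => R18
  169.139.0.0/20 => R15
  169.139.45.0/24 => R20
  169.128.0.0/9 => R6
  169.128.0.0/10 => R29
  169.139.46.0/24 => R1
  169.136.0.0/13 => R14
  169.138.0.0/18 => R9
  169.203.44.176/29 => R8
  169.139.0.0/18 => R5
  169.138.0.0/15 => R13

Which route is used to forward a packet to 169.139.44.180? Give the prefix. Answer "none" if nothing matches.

Entries matching 169.139.44.180:
  169.128.0.0/9 (169.128.0.0 - 169.255.255.255)
  169.128.0.0/10 (169.128.0.0 - 169.191.255.255)
  169.136.0.0/13 (169.136.0.0 - 169.143.255.255)
  169.138.0.0/15 (169.138.0.0 - 169.139.255.255)
  169.139.0.0/18 (169.139.0.0 - 169.139.63.255)
Most specific is 169.139.0.0/18.

169.139.0.0/18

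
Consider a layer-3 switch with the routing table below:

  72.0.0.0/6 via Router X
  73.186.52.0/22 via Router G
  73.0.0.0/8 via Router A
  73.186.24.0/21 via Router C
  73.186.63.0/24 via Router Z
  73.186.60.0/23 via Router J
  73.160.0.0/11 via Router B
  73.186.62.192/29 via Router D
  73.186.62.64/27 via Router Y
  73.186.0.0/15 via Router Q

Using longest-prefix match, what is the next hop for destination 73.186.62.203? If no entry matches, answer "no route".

Routes whose prefix contains 73.186.62.203:
  72.0.0.0/6 (72.0.0.0 - 75.255.255.255) -> Router X
  73.0.0.0/8 (73.0.0.0 - 73.255.255.255) -> Router A
  73.160.0.0/11 (73.160.0.0 - 73.191.255.255) -> Router B
  73.186.0.0/15 (73.186.0.0 - 73.187.255.255) -> Router Q
More-specific entries that do NOT match:
  73.186.62.192/29 (73.186.62.192 - 73.186.62.199) does not contain 73.186.62.203
  73.186.62.64/27 (73.186.62.64 - 73.186.62.95) does not contain 73.186.62.203
  73.186.63.0/24 (73.186.63.0 - 73.186.63.255) does not contain 73.186.62.203
  73.186.60.0/23 (73.186.60.0 - 73.186.61.255) does not contain 73.186.62.203
  73.186.52.0/22 (73.186.52.0 - 73.186.55.255) does not contain 73.186.62.203
  73.186.24.0/21 (73.186.24.0 - 73.186.31.255) does not contain 73.186.62.203
Longest matching prefix is /15 -> next hop Router Q.

Router Q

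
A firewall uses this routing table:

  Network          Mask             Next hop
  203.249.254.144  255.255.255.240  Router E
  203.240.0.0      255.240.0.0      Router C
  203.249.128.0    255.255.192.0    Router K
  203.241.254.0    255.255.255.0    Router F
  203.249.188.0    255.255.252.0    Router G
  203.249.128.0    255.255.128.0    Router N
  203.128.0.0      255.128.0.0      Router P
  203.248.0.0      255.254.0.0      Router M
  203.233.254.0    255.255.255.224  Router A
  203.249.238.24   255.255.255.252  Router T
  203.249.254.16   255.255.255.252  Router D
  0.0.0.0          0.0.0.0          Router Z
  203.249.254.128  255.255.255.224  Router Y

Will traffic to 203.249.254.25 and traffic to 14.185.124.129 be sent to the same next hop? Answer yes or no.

no

203.249.254.25: longest match 203.249.128.0/17 -> Router N
14.185.124.129: longest match 0.0.0.0/0 -> Router Z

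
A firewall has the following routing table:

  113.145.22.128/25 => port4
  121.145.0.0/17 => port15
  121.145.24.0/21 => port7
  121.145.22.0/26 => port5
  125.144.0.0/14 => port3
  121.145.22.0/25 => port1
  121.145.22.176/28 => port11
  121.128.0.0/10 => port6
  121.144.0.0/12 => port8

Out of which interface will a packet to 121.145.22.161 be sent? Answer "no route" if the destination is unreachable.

port15

Routes whose prefix contains 121.145.22.161:
  121.128.0.0/10 (121.128.0.0 - 121.191.255.255) -> port6
  121.144.0.0/12 (121.144.0.0 - 121.159.255.255) -> port8
  121.145.0.0/17 (121.145.0.0 - 121.145.127.255) -> port15
More-specific entries that do NOT match:
  121.145.22.176/28 (121.145.22.176 - 121.145.22.191) does not contain 121.145.22.161
  121.145.22.0/26 (121.145.22.0 - 121.145.22.63) does not contain 121.145.22.161
  113.145.22.128/25 (113.145.22.128 - 113.145.22.255) does not contain 121.145.22.161
  121.145.22.0/25 (121.145.22.0 - 121.145.22.127) does not contain 121.145.22.161
  121.145.24.0/21 (121.145.24.0 - 121.145.31.255) does not contain 121.145.22.161
Longest matching prefix is /17 -> interface port15.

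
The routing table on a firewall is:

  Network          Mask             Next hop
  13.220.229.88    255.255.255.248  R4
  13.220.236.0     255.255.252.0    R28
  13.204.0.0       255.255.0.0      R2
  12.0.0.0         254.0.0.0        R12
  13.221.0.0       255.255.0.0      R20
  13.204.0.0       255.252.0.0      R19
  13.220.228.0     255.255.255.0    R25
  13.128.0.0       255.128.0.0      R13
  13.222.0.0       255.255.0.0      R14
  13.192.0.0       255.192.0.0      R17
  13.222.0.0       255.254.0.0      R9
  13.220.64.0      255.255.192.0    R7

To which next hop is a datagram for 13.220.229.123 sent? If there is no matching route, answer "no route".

Routes whose prefix contains 13.220.229.123:
  12.0.0.0/7 (12.0.0.0 - 13.255.255.255) -> R12
  13.128.0.0/9 (13.128.0.0 - 13.255.255.255) -> R13
  13.192.0.0/10 (13.192.0.0 - 13.255.255.255) -> R17
More-specific entries that do NOT match:
  13.220.229.88/29 (13.220.229.88 - 13.220.229.95) does not contain 13.220.229.123
  13.220.228.0/24 (13.220.228.0 - 13.220.228.255) does not contain 13.220.229.123
  13.220.236.0/22 (13.220.236.0 - 13.220.239.255) does not contain 13.220.229.123
  13.220.64.0/18 (13.220.64.0 - 13.220.127.255) does not contain 13.220.229.123
  13.204.0.0/16 (13.204.0.0 - 13.204.255.255) does not contain 13.220.229.123
  13.221.0.0/16 (13.221.0.0 - 13.221.255.255) does not contain 13.220.229.123
  13.222.0.0/16 (13.222.0.0 - 13.222.255.255) does not contain 13.220.229.123
  13.222.0.0/15 (13.222.0.0 - 13.223.255.255) does not contain 13.220.229.123
  13.204.0.0/14 (13.204.0.0 - 13.207.255.255) does not contain 13.220.229.123
Longest matching prefix is /10 -> next hop R17.

R17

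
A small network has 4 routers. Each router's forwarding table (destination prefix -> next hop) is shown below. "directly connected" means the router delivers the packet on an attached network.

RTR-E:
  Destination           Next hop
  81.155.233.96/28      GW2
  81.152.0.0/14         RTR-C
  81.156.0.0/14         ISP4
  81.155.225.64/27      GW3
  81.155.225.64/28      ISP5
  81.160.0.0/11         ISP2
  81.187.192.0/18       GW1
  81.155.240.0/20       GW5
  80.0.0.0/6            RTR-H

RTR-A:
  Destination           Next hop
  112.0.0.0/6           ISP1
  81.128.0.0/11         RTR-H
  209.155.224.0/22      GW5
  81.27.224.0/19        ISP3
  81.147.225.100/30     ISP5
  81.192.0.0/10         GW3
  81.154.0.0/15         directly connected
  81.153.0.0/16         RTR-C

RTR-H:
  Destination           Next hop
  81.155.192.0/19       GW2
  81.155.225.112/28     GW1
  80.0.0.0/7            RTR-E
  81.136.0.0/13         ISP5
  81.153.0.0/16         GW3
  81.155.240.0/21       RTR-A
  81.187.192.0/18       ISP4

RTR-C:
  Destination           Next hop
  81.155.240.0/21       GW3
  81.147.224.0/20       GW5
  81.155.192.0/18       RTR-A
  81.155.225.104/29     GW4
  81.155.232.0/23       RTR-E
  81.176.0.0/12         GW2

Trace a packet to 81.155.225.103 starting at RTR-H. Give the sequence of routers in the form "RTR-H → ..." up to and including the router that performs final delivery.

RTR-H → RTR-E → RTR-C → RTR-A

At RTR-H: longest match for 81.155.225.103 is 80.0.0.0/7 -> RTR-E
At RTR-E: longest match for 81.155.225.103 is 81.152.0.0/14 -> RTR-C
At RTR-C: longest match for 81.155.225.103 is 81.155.192.0/18 -> RTR-A
At RTR-A: longest match for 81.155.225.103 is 81.154.0.0/15 -> directly connected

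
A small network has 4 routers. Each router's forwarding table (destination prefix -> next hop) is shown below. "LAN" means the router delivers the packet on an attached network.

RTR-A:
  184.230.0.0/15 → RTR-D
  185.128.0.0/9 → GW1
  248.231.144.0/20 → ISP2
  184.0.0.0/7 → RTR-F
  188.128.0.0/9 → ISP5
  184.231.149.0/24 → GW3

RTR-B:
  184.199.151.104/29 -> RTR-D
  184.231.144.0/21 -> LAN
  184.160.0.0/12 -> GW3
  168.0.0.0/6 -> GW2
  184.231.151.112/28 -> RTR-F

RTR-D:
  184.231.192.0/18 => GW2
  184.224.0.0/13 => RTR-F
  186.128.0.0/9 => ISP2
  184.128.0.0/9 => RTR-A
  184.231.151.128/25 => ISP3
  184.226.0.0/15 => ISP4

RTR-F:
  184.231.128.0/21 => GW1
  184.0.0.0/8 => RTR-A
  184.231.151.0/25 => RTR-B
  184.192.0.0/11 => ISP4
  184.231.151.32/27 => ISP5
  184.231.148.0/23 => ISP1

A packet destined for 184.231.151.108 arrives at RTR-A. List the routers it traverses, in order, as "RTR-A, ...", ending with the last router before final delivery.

RTR-A, RTR-D, RTR-F, RTR-B

At RTR-A: longest match for 184.231.151.108 is 184.230.0.0/15 -> RTR-D
At RTR-D: longest match for 184.231.151.108 is 184.224.0.0/13 -> RTR-F
At RTR-F: longest match for 184.231.151.108 is 184.231.151.0/25 -> RTR-B
At RTR-B: longest match for 184.231.151.108 is 184.231.144.0/21 -> LAN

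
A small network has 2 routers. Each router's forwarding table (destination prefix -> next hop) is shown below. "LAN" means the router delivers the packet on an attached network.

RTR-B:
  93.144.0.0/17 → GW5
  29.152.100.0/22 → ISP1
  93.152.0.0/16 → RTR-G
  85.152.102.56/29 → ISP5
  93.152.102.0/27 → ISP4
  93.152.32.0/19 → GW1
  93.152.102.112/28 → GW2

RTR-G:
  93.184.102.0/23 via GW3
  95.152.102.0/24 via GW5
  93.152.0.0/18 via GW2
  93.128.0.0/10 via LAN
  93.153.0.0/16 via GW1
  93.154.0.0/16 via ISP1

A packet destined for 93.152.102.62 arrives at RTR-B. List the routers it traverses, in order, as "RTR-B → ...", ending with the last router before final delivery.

At RTR-B: longest match for 93.152.102.62 is 93.152.0.0/16 -> RTR-G
At RTR-G: longest match for 93.152.102.62 is 93.128.0.0/10 -> LAN

RTR-B → RTR-G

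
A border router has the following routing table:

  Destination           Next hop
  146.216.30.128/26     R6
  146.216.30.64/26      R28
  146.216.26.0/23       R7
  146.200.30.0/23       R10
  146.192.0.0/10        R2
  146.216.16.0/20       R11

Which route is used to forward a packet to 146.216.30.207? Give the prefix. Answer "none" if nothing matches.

146.216.16.0/20

Entries matching 146.216.30.207:
  146.192.0.0/10 (146.192.0.0 - 146.255.255.255)
  146.216.16.0/20 (146.216.16.0 - 146.216.31.255)
Most specific is 146.216.16.0/20.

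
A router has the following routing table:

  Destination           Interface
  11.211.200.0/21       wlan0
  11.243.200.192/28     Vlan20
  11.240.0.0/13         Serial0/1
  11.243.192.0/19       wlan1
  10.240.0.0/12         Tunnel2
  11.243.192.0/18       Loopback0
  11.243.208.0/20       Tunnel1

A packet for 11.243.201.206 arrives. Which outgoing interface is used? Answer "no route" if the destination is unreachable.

wlan1

Routes whose prefix contains 11.243.201.206:
  11.240.0.0/13 (11.240.0.0 - 11.247.255.255) -> Serial0/1
  11.243.192.0/18 (11.243.192.0 - 11.243.255.255) -> Loopback0
  11.243.192.0/19 (11.243.192.0 - 11.243.223.255) -> wlan1
More-specific entries that do NOT match:
  11.243.200.192/28 (11.243.200.192 - 11.243.200.207) does not contain 11.243.201.206
  11.211.200.0/21 (11.211.200.0 - 11.211.207.255) does not contain 11.243.201.206
  11.243.208.0/20 (11.243.208.0 - 11.243.223.255) does not contain 11.243.201.206
Longest matching prefix is /19 -> interface wlan1.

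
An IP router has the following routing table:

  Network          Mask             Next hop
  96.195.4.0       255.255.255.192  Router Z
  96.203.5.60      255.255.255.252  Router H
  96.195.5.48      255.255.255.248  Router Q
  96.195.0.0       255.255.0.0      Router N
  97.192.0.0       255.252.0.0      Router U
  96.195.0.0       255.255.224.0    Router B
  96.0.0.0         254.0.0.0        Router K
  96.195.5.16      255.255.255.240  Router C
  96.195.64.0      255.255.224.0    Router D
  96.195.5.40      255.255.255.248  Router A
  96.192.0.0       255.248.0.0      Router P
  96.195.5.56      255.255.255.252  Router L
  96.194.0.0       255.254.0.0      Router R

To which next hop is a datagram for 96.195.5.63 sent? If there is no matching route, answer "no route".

Routes whose prefix contains 96.195.5.63:
  96.0.0.0/7 (96.0.0.0 - 97.255.255.255) -> Router K
  96.192.0.0/13 (96.192.0.0 - 96.199.255.255) -> Router P
  96.194.0.0/15 (96.194.0.0 - 96.195.255.255) -> Router R
  96.195.0.0/16 (96.195.0.0 - 96.195.255.255) -> Router N
  96.195.0.0/19 (96.195.0.0 - 96.195.31.255) -> Router B
More-specific entries that do NOT match:
  96.203.5.60/30 (96.203.5.60 - 96.203.5.63) does not contain 96.195.5.63
  96.195.5.56/30 (96.195.5.56 - 96.195.5.59) does not contain 96.195.5.63
  96.195.5.48/29 (96.195.5.48 - 96.195.5.55) does not contain 96.195.5.63
  96.195.5.40/29 (96.195.5.40 - 96.195.5.47) does not contain 96.195.5.63
  96.195.5.16/28 (96.195.5.16 - 96.195.5.31) does not contain 96.195.5.63
  96.195.4.0/26 (96.195.4.0 - 96.195.4.63) does not contain 96.195.5.63
Longest matching prefix is /19 -> next hop Router B.

Router B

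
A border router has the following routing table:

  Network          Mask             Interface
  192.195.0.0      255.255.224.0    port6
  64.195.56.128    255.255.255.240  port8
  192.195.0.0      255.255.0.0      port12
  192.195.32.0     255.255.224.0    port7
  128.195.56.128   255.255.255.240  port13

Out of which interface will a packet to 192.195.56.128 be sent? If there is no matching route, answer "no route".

port7

Routes whose prefix contains 192.195.56.128:
  192.195.0.0/16 (192.195.0.0 - 192.195.255.255) -> port12
  192.195.32.0/19 (192.195.32.0 - 192.195.63.255) -> port7
More-specific entries that do NOT match:
  64.195.56.128/28 (64.195.56.128 - 64.195.56.143) does not contain 192.195.56.128
  128.195.56.128/28 (128.195.56.128 - 128.195.56.143) does not contain 192.195.56.128
Longest matching prefix is /19 -> interface port7.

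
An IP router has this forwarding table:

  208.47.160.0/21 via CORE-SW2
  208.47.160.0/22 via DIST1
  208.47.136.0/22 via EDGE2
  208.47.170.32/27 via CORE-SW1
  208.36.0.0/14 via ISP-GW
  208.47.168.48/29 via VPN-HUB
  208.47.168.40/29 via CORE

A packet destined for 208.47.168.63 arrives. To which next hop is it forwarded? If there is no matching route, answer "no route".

no route

No entry's prefix contains 208.47.168.63; there is no default route.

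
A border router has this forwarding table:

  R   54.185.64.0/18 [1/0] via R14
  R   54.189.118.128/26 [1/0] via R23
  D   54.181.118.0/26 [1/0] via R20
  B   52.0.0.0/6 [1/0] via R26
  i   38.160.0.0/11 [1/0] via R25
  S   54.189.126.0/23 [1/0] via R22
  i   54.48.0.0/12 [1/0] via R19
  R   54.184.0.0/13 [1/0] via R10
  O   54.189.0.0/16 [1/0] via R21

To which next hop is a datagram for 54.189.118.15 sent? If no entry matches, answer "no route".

Routes whose prefix contains 54.189.118.15:
  52.0.0.0/6 (52.0.0.0 - 55.255.255.255) -> R26
  54.184.0.0/13 (54.184.0.0 - 54.191.255.255) -> R10
  54.189.0.0/16 (54.189.0.0 - 54.189.255.255) -> R21
More-specific entries that do NOT match:
  54.189.118.128/26 (54.189.118.128 - 54.189.118.191) does not contain 54.189.118.15
  54.181.118.0/26 (54.181.118.0 - 54.181.118.63) does not contain 54.189.118.15
  54.189.126.0/23 (54.189.126.0 - 54.189.127.255) does not contain 54.189.118.15
  54.185.64.0/18 (54.185.64.0 - 54.185.127.255) does not contain 54.189.118.15
Longest matching prefix is /16 -> next hop R21.

R21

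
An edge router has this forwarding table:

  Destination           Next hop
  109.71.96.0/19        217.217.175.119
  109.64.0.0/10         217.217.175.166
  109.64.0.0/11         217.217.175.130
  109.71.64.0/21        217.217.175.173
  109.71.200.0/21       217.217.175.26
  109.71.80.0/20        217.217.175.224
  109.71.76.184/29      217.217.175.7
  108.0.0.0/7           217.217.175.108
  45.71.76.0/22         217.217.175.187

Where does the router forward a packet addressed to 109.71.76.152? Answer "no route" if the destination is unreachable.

Routes whose prefix contains 109.71.76.152:
  108.0.0.0/7 (108.0.0.0 - 109.255.255.255) -> 217.217.175.108
  109.64.0.0/10 (109.64.0.0 - 109.127.255.255) -> 217.217.175.166
  109.64.0.0/11 (109.64.0.0 - 109.95.255.255) -> 217.217.175.130
More-specific entries that do NOT match:
  109.71.76.184/29 (109.71.76.184 - 109.71.76.191) does not contain 109.71.76.152
  45.71.76.0/22 (45.71.76.0 - 45.71.79.255) does not contain 109.71.76.152
  109.71.64.0/21 (109.71.64.0 - 109.71.71.255) does not contain 109.71.76.152
  109.71.200.0/21 (109.71.200.0 - 109.71.207.255) does not contain 109.71.76.152
  109.71.80.0/20 (109.71.80.0 - 109.71.95.255) does not contain 109.71.76.152
  109.71.96.0/19 (109.71.96.0 - 109.71.127.255) does not contain 109.71.76.152
Longest matching prefix is /11 -> next hop 217.217.175.130.

217.217.175.130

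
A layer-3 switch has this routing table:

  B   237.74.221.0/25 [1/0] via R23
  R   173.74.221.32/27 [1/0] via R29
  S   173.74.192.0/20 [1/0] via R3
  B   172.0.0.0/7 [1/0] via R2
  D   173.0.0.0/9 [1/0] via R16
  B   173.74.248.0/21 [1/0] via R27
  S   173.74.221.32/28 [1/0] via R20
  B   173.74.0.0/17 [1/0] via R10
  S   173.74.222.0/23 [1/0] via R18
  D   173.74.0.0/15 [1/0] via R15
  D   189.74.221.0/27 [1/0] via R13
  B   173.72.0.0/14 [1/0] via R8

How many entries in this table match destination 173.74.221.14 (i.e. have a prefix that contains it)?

Prefixes containing 173.74.221.14:
  172.0.0.0/7 (172.0.0.0 - 173.255.255.255)
  173.0.0.0/9 (173.0.0.0 - 173.127.255.255)
  173.72.0.0/14 (173.72.0.0 - 173.75.255.255)
  173.74.0.0/15 (173.74.0.0 - 173.75.255.255)
Total matching entries: 4.

4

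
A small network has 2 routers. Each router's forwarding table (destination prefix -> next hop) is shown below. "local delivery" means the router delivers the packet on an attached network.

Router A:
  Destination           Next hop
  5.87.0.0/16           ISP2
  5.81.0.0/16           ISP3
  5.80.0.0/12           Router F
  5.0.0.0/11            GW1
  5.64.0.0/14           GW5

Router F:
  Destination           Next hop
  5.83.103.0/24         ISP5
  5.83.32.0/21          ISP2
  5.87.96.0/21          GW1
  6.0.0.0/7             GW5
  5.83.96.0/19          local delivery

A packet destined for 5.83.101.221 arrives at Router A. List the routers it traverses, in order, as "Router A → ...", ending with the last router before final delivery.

Router A → Router F

At Router A: longest match for 5.83.101.221 is 5.80.0.0/12 -> Router F
At Router F: longest match for 5.83.101.221 is 5.83.96.0/19 -> local delivery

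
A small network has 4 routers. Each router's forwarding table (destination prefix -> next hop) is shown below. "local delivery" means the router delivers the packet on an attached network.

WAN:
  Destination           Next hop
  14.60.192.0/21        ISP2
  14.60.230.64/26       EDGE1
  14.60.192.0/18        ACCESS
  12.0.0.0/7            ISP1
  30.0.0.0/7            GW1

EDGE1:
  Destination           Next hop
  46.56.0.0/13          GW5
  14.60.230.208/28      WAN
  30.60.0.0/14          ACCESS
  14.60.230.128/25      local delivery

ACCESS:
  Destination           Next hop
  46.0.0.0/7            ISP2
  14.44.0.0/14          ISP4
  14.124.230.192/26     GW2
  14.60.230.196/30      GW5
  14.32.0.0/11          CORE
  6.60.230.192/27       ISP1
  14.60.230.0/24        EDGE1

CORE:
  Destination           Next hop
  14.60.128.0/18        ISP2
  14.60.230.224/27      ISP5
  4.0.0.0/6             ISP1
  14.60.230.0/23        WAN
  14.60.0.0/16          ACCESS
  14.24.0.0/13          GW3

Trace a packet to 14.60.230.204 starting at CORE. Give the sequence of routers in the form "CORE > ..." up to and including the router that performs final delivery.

At CORE: longest match for 14.60.230.204 is 14.60.230.0/23 -> WAN
At WAN: longest match for 14.60.230.204 is 14.60.192.0/18 -> ACCESS
At ACCESS: longest match for 14.60.230.204 is 14.60.230.0/24 -> EDGE1
At EDGE1: longest match for 14.60.230.204 is 14.60.230.128/25 -> local delivery

CORE > WAN > ACCESS > EDGE1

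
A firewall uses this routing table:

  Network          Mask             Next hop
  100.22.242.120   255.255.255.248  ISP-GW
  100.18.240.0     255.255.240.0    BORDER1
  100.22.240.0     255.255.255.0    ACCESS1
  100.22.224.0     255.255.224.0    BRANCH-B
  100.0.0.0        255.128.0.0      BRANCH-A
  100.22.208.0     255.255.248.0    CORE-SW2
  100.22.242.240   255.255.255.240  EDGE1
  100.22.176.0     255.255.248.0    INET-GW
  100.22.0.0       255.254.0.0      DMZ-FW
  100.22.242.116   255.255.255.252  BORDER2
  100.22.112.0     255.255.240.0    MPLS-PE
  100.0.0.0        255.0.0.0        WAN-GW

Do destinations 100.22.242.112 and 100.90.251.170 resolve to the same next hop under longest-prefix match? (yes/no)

no

100.22.242.112: longest match 100.22.224.0/19 -> BRANCH-B
100.90.251.170: longest match 100.0.0.0/9 -> BRANCH-A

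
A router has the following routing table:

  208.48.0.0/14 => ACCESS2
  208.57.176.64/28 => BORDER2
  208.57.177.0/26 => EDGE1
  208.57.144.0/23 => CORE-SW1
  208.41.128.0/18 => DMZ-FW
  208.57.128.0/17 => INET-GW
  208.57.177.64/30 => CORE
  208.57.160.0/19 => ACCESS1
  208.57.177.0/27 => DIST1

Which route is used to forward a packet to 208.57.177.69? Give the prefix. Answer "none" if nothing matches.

Entries matching 208.57.177.69:
  208.57.128.0/17 (208.57.128.0 - 208.57.255.255)
  208.57.160.0/19 (208.57.160.0 - 208.57.191.255)
Most specific is 208.57.160.0/19.

208.57.160.0/19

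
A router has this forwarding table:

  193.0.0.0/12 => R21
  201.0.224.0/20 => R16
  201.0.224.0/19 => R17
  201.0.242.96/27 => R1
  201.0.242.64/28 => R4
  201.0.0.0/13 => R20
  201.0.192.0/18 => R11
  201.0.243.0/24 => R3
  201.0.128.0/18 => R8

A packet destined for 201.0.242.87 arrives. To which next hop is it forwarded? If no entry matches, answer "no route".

R17

Routes whose prefix contains 201.0.242.87:
  201.0.0.0/13 (201.0.0.0 - 201.7.255.255) -> R20
  201.0.192.0/18 (201.0.192.0 - 201.0.255.255) -> R11
  201.0.224.0/19 (201.0.224.0 - 201.0.255.255) -> R17
More-specific entries that do NOT match:
  201.0.242.64/28 (201.0.242.64 - 201.0.242.79) does not contain 201.0.242.87
  201.0.242.96/27 (201.0.242.96 - 201.0.242.127) does not contain 201.0.242.87
  201.0.243.0/24 (201.0.243.0 - 201.0.243.255) does not contain 201.0.242.87
  201.0.224.0/20 (201.0.224.0 - 201.0.239.255) does not contain 201.0.242.87
Longest matching prefix is /19 -> next hop R17.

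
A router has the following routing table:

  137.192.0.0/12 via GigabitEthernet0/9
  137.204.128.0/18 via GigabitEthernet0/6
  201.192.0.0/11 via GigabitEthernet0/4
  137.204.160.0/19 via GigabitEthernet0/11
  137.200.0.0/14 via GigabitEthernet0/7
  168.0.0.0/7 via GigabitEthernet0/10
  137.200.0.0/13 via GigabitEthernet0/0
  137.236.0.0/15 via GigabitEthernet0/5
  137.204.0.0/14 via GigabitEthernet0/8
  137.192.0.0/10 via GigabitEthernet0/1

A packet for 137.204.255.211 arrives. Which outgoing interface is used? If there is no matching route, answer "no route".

Routes whose prefix contains 137.204.255.211:
  137.192.0.0/10 (137.192.0.0 - 137.255.255.255) -> GigabitEthernet0/1
  137.192.0.0/12 (137.192.0.0 - 137.207.255.255) -> GigabitEthernet0/9
  137.200.0.0/13 (137.200.0.0 - 137.207.255.255) -> GigabitEthernet0/0
  137.204.0.0/14 (137.204.0.0 - 137.207.255.255) -> GigabitEthernet0/8
More-specific entries that do NOT match:
  137.204.160.0/19 (137.204.160.0 - 137.204.191.255) does not contain 137.204.255.211
  137.204.128.0/18 (137.204.128.0 - 137.204.191.255) does not contain 137.204.255.211
  137.236.0.0/15 (137.236.0.0 - 137.237.255.255) does not contain 137.204.255.211
Longest matching prefix is /14 -> interface GigabitEthernet0/8.

GigabitEthernet0/8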